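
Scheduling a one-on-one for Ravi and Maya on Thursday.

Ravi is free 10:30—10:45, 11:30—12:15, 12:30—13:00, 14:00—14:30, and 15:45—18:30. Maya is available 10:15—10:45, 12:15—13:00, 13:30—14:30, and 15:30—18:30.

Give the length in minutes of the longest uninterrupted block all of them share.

Ravi ∩ Maya: 10:30–10:45, 12:30–13:00, 14:00–14:30, 15:45–18:30.
Common window lengths: 15, 30, 30, 165 min; longest is 165.

165 minutes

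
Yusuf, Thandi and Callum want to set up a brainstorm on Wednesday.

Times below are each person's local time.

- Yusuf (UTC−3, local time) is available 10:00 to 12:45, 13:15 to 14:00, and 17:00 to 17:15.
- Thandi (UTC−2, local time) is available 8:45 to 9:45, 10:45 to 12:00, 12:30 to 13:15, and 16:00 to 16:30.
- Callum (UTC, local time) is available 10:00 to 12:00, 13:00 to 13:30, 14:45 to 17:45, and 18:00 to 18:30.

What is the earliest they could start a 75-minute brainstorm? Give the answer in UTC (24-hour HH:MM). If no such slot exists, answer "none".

none

Yusuf → UTC: 13:00–15:45, 16:15–17:00, 20:00–20:15.
Thandi → UTC: 10:45–11:45, 12:45–14:00, 14:30–15:15, 18:00–18:30.
Callum → UTC: 10:00–12:00, 13:00–13:30, 14:45–17:45, 18:00–18:30.
Yusuf ∩ Thandi: 13:00–14:00, 14:30–15:15.
Yusuf ∩ Thandi ∩ Callum: 13:00–13:30, 14:45–15:15.
Windows ≥ 75 min: (none).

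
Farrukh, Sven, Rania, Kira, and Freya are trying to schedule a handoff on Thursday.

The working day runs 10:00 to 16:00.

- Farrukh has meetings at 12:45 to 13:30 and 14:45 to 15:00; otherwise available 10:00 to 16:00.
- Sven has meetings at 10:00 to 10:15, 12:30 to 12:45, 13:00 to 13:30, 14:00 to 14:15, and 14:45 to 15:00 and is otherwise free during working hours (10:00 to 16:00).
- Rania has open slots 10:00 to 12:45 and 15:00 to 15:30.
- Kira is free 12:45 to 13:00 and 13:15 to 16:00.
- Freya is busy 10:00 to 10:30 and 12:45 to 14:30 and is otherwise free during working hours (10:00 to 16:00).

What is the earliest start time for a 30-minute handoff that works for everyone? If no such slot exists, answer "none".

Farrukh free within 10:00–16:00: 10:00–12:45, 13:30–14:45, 15:00–16:00.
Sven free within 10:00–16:00: 10:15–12:30, 12:45–13:00, 13:30–14:00, 14:15–14:45, 15:00–16:00.
Freya free within 10:00–16:00: 10:30–12:45, 14:30–16:00.
Farrukh ∩ Sven: 10:15–12:30, 13:30–14:00, 14:15–14:45, 15:00–16:00.
Farrukh ∩ Sven ∩ Rania: 10:15–12:30, 15:00–15:30.
Farrukh ∩ Sven ∩ Rania ∩ Kira: 15:00–15:30.
Farrukh ∩ Sven ∩ Rania ∩ Kira ∩ Freya: 15:00–15:30.
Windows ≥ 30 min: 15:00–15:30.
Earliest such window starts at 15:00.

15:00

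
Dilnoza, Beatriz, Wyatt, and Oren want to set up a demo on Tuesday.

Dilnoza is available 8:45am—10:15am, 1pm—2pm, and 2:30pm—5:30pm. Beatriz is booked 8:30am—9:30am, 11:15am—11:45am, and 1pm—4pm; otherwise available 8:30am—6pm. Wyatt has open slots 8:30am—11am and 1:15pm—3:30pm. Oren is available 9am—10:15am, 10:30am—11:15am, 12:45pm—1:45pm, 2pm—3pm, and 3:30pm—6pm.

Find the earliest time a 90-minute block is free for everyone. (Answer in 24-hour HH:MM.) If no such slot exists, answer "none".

none

Beatriz free within 08:30–18:00: 09:30–11:15, 11:45–13:00, 16:00–18:00.
Dilnoza ∩ Beatriz: 09:30–10:15, 16:00–17:30.
Dilnoza ∩ Beatriz ∩ Wyatt: 09:30–10:15.
Dilnoza ∩ Beatriz ∩ Wyatt ∩ Oren: 09:30–10:15.
Windows ≥ 90 min: (none).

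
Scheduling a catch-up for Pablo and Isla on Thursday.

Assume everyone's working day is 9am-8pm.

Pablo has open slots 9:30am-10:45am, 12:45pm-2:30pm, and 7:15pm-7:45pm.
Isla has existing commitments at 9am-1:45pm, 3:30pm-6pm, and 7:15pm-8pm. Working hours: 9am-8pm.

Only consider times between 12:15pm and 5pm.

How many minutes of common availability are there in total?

45 minutes

Isla free within 09:00–20:00: 13:45–15:30, 18:00–19:15.
Pablo ∩ Isla: 13:45–14:30.
Restricted to 12:15–17:00: 13:45–14:30.
Total common minutes: 45.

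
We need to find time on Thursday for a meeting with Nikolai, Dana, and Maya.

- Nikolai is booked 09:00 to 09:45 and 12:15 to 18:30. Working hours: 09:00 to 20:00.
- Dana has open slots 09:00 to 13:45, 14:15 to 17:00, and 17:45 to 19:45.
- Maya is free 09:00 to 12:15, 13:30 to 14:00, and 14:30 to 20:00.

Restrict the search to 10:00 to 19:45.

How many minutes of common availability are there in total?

210 minutes

Nikolai free within 09:00–20:00: 09:45–12:15, 18:30–20:00.
Nikolai ∩ Dana: 09:45–12:15, 18:30–19:45.
Nikolai ∩ Dana ∩ Maya: 09:45–12:15, 18:30–19:45.
Restricted to 10:00–19:45: 10:00–12:15, 18:30–19:45.
Total common minutes: 135 + 75 = 210.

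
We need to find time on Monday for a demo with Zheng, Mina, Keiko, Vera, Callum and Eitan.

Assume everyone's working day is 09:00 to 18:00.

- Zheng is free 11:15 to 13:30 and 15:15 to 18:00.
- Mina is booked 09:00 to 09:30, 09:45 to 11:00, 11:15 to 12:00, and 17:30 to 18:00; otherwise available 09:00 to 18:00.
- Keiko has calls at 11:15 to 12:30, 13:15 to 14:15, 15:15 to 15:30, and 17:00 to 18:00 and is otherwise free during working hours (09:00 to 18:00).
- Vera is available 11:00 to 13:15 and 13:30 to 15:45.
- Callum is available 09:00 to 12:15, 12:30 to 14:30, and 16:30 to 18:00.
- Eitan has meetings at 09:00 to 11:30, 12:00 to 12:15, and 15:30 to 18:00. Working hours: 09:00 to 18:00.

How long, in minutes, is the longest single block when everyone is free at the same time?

Mina free within 09:00–18:00: 09:30–09:45, 11:00–11:15, 12:00–17:30.
Keiko free within 09:00–18:00: 09:00–11:15, 12:30–13:15, 14:15–15:15, 15:30–17:00.
Eitan free within 09:00–18:00: 11:30–12:00, 12:15–15:30.
Zheng ∩ Mina: 12:00–13:30, 15:15–17:30.
Zheng ∩ Mina ∩ Keiko: 12:30–13:15, 15:30–17:00.
Zheng ∩ Mina ∩ Keiko ∩ Vera: 12:30–13:15, 15:30–15:45.
Zheng ∩ Mina ∩ Keiko ∩ Vera ∩ Callum: 12:30–13:15.
Zheng ∩ Mina ∩ Keiko ∩ Vera ∩ Callum ∩ Eitan: 12:30–13:15.
Single common window of 45 minutes.

45 minutes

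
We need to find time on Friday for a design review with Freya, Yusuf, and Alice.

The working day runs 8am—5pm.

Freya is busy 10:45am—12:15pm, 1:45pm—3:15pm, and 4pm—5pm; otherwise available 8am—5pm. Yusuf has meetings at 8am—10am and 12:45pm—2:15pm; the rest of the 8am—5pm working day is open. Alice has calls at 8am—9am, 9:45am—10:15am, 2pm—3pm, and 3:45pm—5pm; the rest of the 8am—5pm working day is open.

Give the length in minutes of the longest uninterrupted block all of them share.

30 minutes

Freya free within 08:00–17:00: 08:00–10:45, 12:15–13:45, 15:15–16:00.
Yusuf free within 08:00–17:00: 10:00–12:45, 14:15–17:00.
Alice free within 08:00–17:00: 09:00–09:45, 10:15–14:00, 15:00–15:45.
Freya ∩ Yusuf: 10:00–10:45, 12:15–12:45, 15:15–16:00.
Freya ∩ Yusuf ∩ Alice: 10:15–10:45, 12:15–12:45, 15:15–15:45.
Common window lengths: 30, 30, 30 min; longest is 30.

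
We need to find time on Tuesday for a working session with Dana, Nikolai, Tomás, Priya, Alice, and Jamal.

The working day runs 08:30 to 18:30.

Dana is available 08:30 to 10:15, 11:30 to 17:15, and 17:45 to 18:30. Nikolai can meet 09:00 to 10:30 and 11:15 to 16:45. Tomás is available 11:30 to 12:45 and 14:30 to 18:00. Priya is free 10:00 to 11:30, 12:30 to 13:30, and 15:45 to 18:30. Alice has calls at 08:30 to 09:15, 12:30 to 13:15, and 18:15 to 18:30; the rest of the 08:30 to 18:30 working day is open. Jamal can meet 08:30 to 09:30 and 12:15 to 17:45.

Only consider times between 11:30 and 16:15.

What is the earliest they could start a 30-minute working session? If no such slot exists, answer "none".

15:45

Alice free within 08:30–18:30: 09:15–12:30, 13:15–18:15.
Dana ∩ Nikolai: 09:00–10:15, 11:30–16:45.
Dana ∩ Nikolai ∩ Tomás: 11:30–12:45, 14:30–16:45.
Dana ∩ Nikolai ∩ Tomás ∩ Priya: 12:30–12:45, 15:45–16:45.
Dana ∩ Nikolai ∩ Tomás ∩ Priya ∩ Alice: 15:45–16:45.
Dana ∩ Nikolai ∩ Tomás ∩ Priya ∩ Alice ∩ Jamal: 15:45–16:45.
Restricted to 11:30–16:15: 15:45–16:15.
Windows ≥ 30 min: 15:45–16:15.
Earliest such window starts at 15:45.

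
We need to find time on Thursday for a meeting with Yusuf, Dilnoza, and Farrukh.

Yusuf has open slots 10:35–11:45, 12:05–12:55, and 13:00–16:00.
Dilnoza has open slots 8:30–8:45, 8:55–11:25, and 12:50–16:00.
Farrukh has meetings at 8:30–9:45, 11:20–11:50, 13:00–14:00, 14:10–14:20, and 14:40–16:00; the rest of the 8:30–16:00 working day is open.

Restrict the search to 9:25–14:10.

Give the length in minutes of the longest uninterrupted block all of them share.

45 minutes

Farrukh free within 08:30–16:00: 09:45–11:20, 11:50–13:00, 14:00–14:10, 14:20–14:40.
Yusuf ∩ Dilnoza: 10:35–11:25, 12:50–12:55, 13:00–16:00.
Yusuf ∩ Dilnoza ∩ Farrukh: 10:35–11:20, 12:50–12:55, 14:00–14:10, 14:20–14:40.
Restricted to 09:25–14:10: 10:35–11:20, 12:50–12:55, 14:00–14:10.
Common window lengths: 45, 5, 10 min; longest is 45.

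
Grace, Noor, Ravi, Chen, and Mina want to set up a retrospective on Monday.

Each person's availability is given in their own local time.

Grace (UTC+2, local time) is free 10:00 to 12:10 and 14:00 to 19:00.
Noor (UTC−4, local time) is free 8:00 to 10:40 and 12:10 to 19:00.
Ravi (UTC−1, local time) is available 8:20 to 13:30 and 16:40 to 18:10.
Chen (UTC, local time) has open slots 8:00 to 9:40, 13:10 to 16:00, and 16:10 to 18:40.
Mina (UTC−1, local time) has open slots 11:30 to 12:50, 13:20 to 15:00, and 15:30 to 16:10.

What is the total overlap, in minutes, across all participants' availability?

Grace → UTC: 08:00–10:10, 12:00–17:00.
Noor → UTC: 12:00–14:40, 16:10–23:00.
Ravi → UTC: 09:20–14:30, 17:40–19:10.
Chen → UTC: 08:00–09:40, 13:10–16:00, 16:10–18:40.
Mina → UTC: 12:30–13:50, 14:20–16:00, 16:30–17:10.
Grace ∩ Noor: 12:00–14:40, 16:10–17:00.
Grace ∩ Noor ∩ Ravi: 12:00–14:30.
Grace ∩ Noor ∩ Ravi ∩ Chen: 13:10–14:30.
Grace ∩ Noor ∩ Ravi ∩ Chen ∩ Mina: 13:10–13:50, 14:20–14:30.
Total common minutes: 40 + 10 = 50.

50 minutes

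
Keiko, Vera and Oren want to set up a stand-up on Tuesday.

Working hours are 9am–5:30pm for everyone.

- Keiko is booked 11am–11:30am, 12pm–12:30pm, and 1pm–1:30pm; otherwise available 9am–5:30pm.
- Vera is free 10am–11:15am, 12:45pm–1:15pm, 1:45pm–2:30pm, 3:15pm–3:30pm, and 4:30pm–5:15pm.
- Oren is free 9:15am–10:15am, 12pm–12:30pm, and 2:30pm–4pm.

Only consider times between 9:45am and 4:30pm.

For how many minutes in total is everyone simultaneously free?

Keiko free within 09:00–17:30: 09:00–11:00, 11:30–12:00, 12:30–13:00, 13:30–17:30.
Keiko ∩ Vera: 10:00–11:00, 12:45–13:00, 13:45–14:30, 15:15–15:30, 16:30–17:15.
Keiko ∩ Vera ∩ Oren: 10:00–10:15, 15:15–15:30.
Restricted to 09:45–16:30: 10:00–10:15, 15:15–15:30.
Total common minutes: 15 + 15 = 30.

30 minutes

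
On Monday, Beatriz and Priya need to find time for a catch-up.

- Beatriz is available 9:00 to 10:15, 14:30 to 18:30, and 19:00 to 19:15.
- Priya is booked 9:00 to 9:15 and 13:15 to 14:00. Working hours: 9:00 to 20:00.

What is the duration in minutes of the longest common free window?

Priya free within 09:00–20:00: 09:15–13:15, 14:00–20:00.
Beatriz ∩ Priya: 09:15–10:15, 14:30–18:30, 19:00–19:15.
Common window lengths: 60, 240, 15 min; longest is 240.

240 minutes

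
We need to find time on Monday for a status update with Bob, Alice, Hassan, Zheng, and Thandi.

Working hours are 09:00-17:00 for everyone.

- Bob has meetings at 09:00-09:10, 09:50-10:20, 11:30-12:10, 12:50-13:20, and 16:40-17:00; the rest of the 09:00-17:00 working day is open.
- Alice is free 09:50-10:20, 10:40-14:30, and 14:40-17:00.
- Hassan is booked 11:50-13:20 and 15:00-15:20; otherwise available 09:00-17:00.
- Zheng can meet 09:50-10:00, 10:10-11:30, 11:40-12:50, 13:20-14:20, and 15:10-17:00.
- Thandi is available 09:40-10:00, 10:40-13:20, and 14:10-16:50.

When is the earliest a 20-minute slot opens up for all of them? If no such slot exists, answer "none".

10:40

Bob free within 09:00–17:00: 09:10–09:50, 10:20–11:30, 12:10–12:50, 13:20–16:40.
Hassan free within 09:00–17:00: 09:00–11:50, 13:20–15:00, 15:20–17:00.
Bob ∩ Alice: 10:40–11:30, 12:10–12:50, 13:20–14:30, 14:40–16:40.
Bob ∩ Alice ∩ Hassan: 10:40–11:30, 13:20–14:30, 14:40–15:00, 15:20–16:40.
Bob ∩ Alice ∩ Hassan ∩ Zheng: 10:40–11:30, 13:20–14:20, 15:20–16:40.
Bob ∩ Alice ∩ Hassan ∩ Zheng ∩ Thandi: 10:40–11:30, 14:10–14:20, 15:20–16:40.
Windows ≥ 20 min: 10:40–11:30, 15:20–16:40.
Earliest such window starts at 10:40.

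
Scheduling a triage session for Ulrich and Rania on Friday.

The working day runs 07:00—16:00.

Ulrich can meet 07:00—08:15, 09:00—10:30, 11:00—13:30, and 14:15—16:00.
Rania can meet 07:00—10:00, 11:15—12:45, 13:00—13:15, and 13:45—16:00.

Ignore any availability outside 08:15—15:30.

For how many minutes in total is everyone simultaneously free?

240 minutes

Ulrich ∩ Rania: 07:00–08:15, 09:00–10:00, 11:15–12:45, 13:00–13:15, 14:15–16:00.
Restricted to 08:15–15:30: 09:00–10:00, 11:15–12:45, 13:00–13:15, 14:15–15:30.
Total common minutes: 60 + 90 + 15 + 75 = 240.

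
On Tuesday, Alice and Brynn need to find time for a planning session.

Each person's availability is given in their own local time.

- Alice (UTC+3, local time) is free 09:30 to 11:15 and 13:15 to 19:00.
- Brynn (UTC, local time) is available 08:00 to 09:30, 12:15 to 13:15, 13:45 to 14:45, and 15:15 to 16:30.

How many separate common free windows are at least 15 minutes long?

Alice → UTC: 06:30–08:15, 10:15–16:00.
Brynn → UTC: 08:00–09:30, 12:15–13:15, 13:45–14:45, 15:15–16:30.
Alice ∩ Brynn: 08:00–08:15, 12:15–13:15, 13:45–14:45, 15:15–16:00.
Windows ≥ 15 min: 08:00–08:15, 12:15–13:15, 13:45–14:45, 15:15–16:00.
That's 4 windows.

4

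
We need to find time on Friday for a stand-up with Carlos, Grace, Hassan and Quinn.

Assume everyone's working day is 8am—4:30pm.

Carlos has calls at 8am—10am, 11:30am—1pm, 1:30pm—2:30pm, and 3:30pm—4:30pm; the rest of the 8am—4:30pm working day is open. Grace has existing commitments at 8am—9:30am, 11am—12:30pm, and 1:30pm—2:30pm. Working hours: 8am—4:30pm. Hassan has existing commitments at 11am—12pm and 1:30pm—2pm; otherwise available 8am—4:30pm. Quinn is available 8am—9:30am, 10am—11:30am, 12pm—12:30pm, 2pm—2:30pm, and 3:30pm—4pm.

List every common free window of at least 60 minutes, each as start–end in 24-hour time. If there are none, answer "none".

Carlos free within 08:00–16:30: 10:00–11:30, 13:00–13:30, 14:30–15:30.
Grace free within 08:00–16:30: 09:30–11:00, 12:30–13:30, 14:30–16:30.
Hassan free within 08:00–16:30: 08:00–11:00, 12:00–13:30, 14:00–16:30.
Carlos ∩ Grace: 10:00–11:00, 13:00–13:30, 14:30–15:30.
Carlos ∩ Grace ∩ Hassan: 10:00–11:00, 13:00–13:30, 14:30–15:30.
Carlos ∩ Grace ∩ Hassan ∩ Quinn: 10:00–11:00.
Windows ≥ 60 min: 10:00–11:00.

10:00–11:00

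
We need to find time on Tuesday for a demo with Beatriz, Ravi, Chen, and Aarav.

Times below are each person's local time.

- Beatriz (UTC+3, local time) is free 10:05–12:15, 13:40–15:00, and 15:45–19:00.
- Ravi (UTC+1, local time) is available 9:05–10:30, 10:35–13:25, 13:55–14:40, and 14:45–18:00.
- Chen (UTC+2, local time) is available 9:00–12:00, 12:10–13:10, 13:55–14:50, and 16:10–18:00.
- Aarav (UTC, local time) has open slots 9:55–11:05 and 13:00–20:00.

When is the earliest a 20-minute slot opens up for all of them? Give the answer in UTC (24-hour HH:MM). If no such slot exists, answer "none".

Beatriz → UTC: 07:05–09:15, 10:40–12:00, 12:45–16:00.
Ravi → UTC: 08:05–09:30, 09:35–12:25, 12:55–13:40, 13:45–17:00.
Chen → UTC: 07:00–10:00, 10:10–11:10, 11:55–12:50, 14:10–16:00.
Aarav → UTC: 09:55–11:05, 13:00–20:00.
Beatriz ∩ Ravi: 08:05–09:15, 10:40–12:00, 12:55–13:40, 13:45–16:00.
Beatriz ∩ Ravi ∩ Chen: 08:05–09:15, 10:40–11:10, 11:55–12:00, 14:10–16:00.
Beatriz ∩ Ravi ∩ Chen ∩ Aarav: 10:40–11:05, 14:10–16:00.
Windows ≥ 20 min: 10:40–11:05, 14:10–16:00.
Earliest such window starts at 10:40.

10:40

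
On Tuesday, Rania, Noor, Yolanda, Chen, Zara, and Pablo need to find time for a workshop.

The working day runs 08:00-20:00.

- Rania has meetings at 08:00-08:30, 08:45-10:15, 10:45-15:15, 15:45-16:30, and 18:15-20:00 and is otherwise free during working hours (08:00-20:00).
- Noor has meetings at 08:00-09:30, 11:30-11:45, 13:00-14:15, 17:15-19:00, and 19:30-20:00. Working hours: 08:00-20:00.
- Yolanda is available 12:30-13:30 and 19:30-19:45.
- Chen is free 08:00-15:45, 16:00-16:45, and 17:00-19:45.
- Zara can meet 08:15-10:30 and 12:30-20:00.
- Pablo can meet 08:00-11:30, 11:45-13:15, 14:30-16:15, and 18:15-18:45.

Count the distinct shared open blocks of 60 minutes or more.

0

Rania free within 08:00–20:00: 08:30–08:45, 10:15–10:45, 15:15–15:45, 16:30–18:15.
Noor free within 08:00–20:00: 09:30–11:30, 11:45–13:00, 14:15–17:15, 19:00–19:30.
Rania ∩ Noor: 10:15–10:45, 15:15–15:45, 16:30–17:15.
Rania ∩ Noor ∩ Yolanda: (none).
Rania ∩ Noor ∩ Yolanda ∩ Chen: (none).
Rania ∩ Noor ∩ Yolanda ∩ Chen ∩ Zara: (none).
Rania ∩ Noor ∩ Yolanda ∩ Chen ∩ Zara ∩ Pablo: (none).
Windows ≥ 60 min: (none).
That's 0 windows.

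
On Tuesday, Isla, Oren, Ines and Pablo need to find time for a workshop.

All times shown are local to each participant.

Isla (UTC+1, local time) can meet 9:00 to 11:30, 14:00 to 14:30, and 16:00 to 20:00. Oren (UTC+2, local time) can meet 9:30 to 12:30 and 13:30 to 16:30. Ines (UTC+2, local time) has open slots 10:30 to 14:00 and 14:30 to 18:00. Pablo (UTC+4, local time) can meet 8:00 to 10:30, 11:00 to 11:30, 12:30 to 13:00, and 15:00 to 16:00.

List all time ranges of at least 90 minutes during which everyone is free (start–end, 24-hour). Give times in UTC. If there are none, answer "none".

Isla → UTC: 08:00–10:30, 13:00–13:30, 15:00–19:00.
Oren → UTC: 07:30–10:30, 11:30–14:30.
Ines → UTC: 08:30–12:00, 12:30–16:00.
Pablo → UTC: 04:00–06:30, 07:00–07:30, 08:30–09:00, 11:00–12:00.
Isla ∩ Oren: 08:00–10:30, 13:00–13:30.
Isla ∩ Oren ∩ Ines: 08:30–10:30, 13:00–13:30.
Isla ∩ Oren ∩ Ines ∩ Pablo: 08:30–09:00.
Windows ≥ 90 min: (none).

none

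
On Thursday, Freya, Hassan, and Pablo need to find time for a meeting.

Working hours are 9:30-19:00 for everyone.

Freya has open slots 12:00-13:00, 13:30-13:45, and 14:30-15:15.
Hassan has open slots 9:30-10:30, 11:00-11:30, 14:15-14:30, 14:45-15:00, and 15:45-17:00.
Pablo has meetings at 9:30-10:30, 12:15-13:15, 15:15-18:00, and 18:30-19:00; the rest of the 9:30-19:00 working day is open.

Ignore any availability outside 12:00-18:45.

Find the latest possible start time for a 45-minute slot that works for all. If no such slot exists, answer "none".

Pablo free within 09:30–19:00: 10:30–12:15, 13:15–15:15, 18:00–18:30.
Freya ∩ Hassan: 14:45–15:00.
Freya ∩ Hassan ∩ Pablo: 14:45–15:00.
Restricted to 12:00–18:45: 14:45–15:00.
Windows ≥ 45 min: (none).

none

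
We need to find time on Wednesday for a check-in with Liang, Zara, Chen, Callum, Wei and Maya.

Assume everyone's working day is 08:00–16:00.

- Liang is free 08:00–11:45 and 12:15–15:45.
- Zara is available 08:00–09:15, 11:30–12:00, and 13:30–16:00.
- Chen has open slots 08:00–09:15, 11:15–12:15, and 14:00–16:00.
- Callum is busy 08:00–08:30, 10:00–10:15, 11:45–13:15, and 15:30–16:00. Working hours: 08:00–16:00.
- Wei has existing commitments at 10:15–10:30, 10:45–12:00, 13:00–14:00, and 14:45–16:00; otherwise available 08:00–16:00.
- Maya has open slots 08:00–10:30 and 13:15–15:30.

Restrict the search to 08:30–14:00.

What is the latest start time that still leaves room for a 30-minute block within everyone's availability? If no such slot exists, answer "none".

Callum free within 08:00–16:00: 08:30–10:00, 10:15–11:45, 13:15–15:30.
Wei free within 08:00–16:00: 08:00–10:15, 10:30–10:45, 12:00–13:00, 14:00–14:45.
Liang ∩ Zara: 08:00–09:15, 11:30–11:45, 13:30–15:45.
Liang ∩ Zara ∩ Chen: 08:00–09:15, 11:30–11:45, 14:00–15:45.
Liang ∩ Zara ∩ Chen ∩ Callum: 08:30–09:15, 11:30–11:45, 14:00–15:30.
Liang ∩ Zara ∩ Chen ∩ Callum ∩ Wei: 08:30–09:15, 14:00–14:45.
Liang ∩ Zara ∩ Chen ∩ Callum ∩ Wei ∩ Maya: 08:30–09:15, 14:00–14:45.
Restricted to 08:30–14:00: 08:30–09:15.
Windows ≥ 30 min: 08:30–09:15.
Latest start in the last window 08:30–09:15 is 09:15 − 30 min = 08:45.

08:45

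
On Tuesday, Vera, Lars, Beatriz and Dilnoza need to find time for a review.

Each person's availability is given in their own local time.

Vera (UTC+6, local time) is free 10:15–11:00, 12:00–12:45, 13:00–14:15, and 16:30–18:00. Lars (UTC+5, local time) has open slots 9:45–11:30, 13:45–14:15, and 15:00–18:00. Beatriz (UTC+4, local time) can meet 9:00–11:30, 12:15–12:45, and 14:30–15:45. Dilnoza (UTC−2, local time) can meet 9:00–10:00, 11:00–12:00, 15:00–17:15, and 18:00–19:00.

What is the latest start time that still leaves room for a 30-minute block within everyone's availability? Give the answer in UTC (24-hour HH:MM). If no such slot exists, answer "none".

11:15

Vera → UTC: 04:15–05:00, 06:00–06:45, 07:00–08:15, 10:30–12:00.
Lars → UTC: 04:45–06:30, 08:45–09:15, 10:00–13:00.
Beatriz → UTC: 05:00–07:30, 08:15–08:45, 10:30–11:45.
Dilnoza → UTC: 11:00–12:00, 13:00–14:00, 17:00–19:15, 20:00–21:00.
Vera ∩ Lars: 04:45–05:00, 06:00–06:30, 10:30–12:00.
Vera ∩ Lars ∩ Beatriz: 06:00–06:30, 10:30–11:45.
Vera ∩ Lars ∩ Beatriz ∩ Dilnoza: 11:00–11:45.
Windows ≥ 30 min: 11:00–11:45.
Latest start in the last window 11:00–11:45 is 11:45 − 30 min = 11:15.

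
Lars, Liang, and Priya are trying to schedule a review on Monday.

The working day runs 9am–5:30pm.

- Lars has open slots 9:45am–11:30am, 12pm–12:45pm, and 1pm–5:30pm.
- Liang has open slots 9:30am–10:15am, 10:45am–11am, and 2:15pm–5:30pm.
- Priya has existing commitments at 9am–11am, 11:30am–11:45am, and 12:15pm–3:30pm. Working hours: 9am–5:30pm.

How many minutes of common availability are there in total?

Priya free within 09:00–17:30: 11:00–11:30, 11:45–12:15, 15:30–17:30.
Lars ∩ Liang: 09:45–10:15, 10:45–11:00, 14:15–17:30.
Lars ∩ Liang ∩ Priya: 15:30–17:30.
Total common minutes: 120.

120 minutes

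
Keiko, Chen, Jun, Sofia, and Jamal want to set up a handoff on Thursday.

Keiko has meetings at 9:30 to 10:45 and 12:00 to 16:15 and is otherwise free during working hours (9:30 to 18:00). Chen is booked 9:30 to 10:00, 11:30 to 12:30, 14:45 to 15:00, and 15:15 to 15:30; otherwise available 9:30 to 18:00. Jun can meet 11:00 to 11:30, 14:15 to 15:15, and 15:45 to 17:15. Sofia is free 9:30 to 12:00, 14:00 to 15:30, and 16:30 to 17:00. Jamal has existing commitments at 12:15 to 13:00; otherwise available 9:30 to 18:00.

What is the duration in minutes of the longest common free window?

30 minutes

Keiko free within 09:30–18:00: 10:45–12:00, 16:15–18:00.
Chen free within 09:30–18:00: 10:00–11:30, 12:30–14:45, 15:00–15:15, 15:30–18:00.
Jamal free within 09:30–18:00: 09:30–12:15, 13:00–18:00.
Keiko ∩ Chen: 10:45–11:30, 16:15–18:00.
Keiko ∩ Chen ∩ Jun: 11:00–11:30, 16:15–17:15.
Keiko ∩ Chen ∩ Jun ∩ Sofia: 11:00–11:30, 16:30–17:00.
Keiko ∩ Chen ∩ Jun ∩ Sofia ∩ Jamal: 11:00–11:30, 16:30–17:00.
Common window lengths: 30, 30 min; longest is 30.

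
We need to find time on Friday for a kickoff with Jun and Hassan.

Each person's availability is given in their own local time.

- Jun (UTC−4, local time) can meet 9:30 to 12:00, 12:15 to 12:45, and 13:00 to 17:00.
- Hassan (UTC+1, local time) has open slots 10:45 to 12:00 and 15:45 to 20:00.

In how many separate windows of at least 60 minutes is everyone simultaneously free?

2

Jun → UTC: 13:30–16:00, 16:15–16:45, 17:00–21:00.
Hassan → UTC: 09:45–11:00, 14:45–19:00.
Jun ∩ Hassan: 14:45–16:00, 16:15–16:45, 17:00–19:00.
Windows ≥ 60 min: 14:45–16:00, 17:00–19:00.
That's 2 windows.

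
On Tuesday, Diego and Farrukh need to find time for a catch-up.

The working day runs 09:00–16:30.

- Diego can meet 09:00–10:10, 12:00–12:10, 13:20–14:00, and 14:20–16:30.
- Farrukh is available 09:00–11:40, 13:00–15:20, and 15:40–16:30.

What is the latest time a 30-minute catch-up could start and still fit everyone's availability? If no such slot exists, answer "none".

Diego ∩ Farrukh: 09:00–10:10, 13:20–14:00, 14:20–15:20, 15:40–16:30.
Windows ≥ 30 min: 09:00–10:10, 13:20–14:00, 14:20–15:20, 15:40–16:30.
Latest start in the last window 15:40–16:30 is 16:30 − 30 min = 16:00.

16:00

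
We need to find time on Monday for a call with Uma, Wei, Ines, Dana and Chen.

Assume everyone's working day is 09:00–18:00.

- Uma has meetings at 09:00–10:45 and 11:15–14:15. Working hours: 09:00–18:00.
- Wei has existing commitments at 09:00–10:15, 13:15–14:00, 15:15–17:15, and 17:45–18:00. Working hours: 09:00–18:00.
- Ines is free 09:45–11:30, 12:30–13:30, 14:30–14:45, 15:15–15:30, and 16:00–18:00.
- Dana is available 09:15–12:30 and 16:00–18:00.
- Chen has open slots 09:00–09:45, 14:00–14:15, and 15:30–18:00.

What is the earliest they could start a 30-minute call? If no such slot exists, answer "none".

17:15

Uma free within 09:00–18:00: 10:45–11:15, 14:15–18:00.
Wei free within 09:00–18:00: 10:15–13:15, 14:00–15:15, 17:15–17:45.
Uma ∩ Wei: 10:45–11:15, 14:15–15:15, 17:15–17:45.
Uma ∩ Wei ∩ Ines: 10:45–11:15, 14:30–14:45, 17:15–17:45.
Uma ∩ Wei ∩ Ines ∩ Dana: 10:45–11:15, 17:15–17:45.
Uma ∩ Wei ∩ Ines ∩ Dana ∩ Chen: 17:15–17:45.
Windows ≥ 30 min: 17:15–17:45.
Earliest such window starts at 17:15.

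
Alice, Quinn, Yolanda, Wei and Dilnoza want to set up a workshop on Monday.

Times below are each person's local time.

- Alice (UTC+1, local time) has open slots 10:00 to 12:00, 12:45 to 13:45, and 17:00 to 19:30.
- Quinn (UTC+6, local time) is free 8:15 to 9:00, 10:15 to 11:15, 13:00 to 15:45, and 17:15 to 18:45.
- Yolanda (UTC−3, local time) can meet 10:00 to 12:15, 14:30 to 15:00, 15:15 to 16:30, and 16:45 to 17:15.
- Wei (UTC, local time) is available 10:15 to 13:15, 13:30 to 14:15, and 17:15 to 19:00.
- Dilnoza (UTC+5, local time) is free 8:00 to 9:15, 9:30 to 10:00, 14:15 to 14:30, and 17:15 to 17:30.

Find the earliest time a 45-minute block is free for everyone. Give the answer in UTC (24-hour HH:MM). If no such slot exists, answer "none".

none

Alice → UTC: 09:00–11:00, 11:45–12:45, 16:00–18:30.
Quinn → UTC: 02:15–03:00, 04:15–05:15, 07:00–09:45, 11:15–12:45.
Yolanda → UTC: 13:00–15:15, 17:30–18:00, 18:15–19:30, 19:45–20:15.
Wei → UTC: 10:15–13:15, 13:30–14:15, 17:15–19:00.
Dilnoza → UTC: 03:00–04:15, 04:30–05:00, 09:15–09:30, 12:15–12:30.
Alice ∩ Quinn: 09:00–09:45, 11:45–12:45.
Alice ∩ Quinn ∩ Yolanda: (none).
Alice ∩ Quinn ∩ Yolanda ∩ Wei: (none).
Alice ∩ Quinn ∩ Yolanda ∩ Wei ∩ Dilnoza: (none).
Windows ≥ 45 min: (none).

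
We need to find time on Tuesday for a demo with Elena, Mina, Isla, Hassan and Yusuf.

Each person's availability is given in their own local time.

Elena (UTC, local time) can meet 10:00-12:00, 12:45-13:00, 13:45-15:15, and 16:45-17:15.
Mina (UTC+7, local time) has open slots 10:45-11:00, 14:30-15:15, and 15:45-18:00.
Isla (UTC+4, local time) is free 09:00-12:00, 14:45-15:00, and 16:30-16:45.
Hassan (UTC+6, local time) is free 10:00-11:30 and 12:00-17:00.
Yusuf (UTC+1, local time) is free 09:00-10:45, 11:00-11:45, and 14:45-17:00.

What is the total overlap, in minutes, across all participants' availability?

0 minutes

Elena → UTC: 10:00–12:00, 12:45–13:00, 13:45–15:15, 16:45–17:15.
Mina → UTC: 03:45–04:00, 07:30–08:15, 08:45–11:00.
Isla → UTC: 05:00–08:00, 10:45–11:00, 12:30–12:45.
Hassan → UTC: 04:00–05:30, 06:00–11:00.
Yusuf → UTC: 08:00–09:45, 10:00–10:45, 13:45–16:00.
Elena ∩ Mina: 10:00–11:00.
Elena ∩ Mina ∩ Isla: 10:45–11:00.
Elena ∩ Mina ∩ Isla ∩ Hassan: 10:45–11:00.
Elena ∩ Mina ∩ Isla ∩ Hassan ∩ Yusuf: (none).
Total common minutes: 0.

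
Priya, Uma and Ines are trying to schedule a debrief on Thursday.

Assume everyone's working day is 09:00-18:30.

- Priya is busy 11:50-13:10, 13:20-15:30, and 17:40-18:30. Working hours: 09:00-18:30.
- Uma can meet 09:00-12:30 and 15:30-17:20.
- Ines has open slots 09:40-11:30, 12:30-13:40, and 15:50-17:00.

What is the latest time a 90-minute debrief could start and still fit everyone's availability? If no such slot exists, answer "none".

10:00

Priya free within 09:00–18:30: 09:00–11:50, 13:10–13:20, 15:30–17:40.
Priya ∩ Uma: 09:00–11:50, 15:30–17:20.
Priya ∩ Uma ∩ Ines: 09:40–11:30, 15:50–17:00.
Windows ≥ 90 min: 09:40–11:30.
Latest start in the last window 09:40–11:30 is 11:30 − 90 min = 10:00.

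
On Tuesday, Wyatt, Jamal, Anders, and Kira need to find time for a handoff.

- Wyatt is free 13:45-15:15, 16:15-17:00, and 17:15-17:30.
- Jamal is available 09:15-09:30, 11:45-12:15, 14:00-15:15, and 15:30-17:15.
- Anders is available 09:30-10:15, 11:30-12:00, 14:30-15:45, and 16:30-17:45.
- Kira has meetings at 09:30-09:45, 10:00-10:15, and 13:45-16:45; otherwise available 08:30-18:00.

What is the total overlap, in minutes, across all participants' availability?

Kira free within 08:30–18:00: 08:30–09:30, 09:45–10:00, 10:15–13:45, 16:45–18:00.
Wyatt ∩ Jamal: 14:00–15:15, 16:15–17:00.
Wyatt ∩ Jamal ∩ Anders: 14:30–15:15, 16:30–17:00.
Wyatt ∩ Jamal ∩ Anders ∩ Kira: 16:45–17:00.
Total common minutes: 15.

15 minutes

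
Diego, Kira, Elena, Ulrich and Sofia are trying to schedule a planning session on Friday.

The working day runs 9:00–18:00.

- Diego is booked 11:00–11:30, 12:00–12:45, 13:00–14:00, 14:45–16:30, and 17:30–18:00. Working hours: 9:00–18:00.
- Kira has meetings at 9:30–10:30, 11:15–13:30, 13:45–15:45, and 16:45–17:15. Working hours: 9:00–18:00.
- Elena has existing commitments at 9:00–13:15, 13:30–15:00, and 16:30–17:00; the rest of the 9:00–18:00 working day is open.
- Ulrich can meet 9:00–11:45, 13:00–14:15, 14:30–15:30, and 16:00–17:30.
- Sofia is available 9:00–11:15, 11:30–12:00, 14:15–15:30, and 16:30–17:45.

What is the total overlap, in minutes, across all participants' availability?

15 minutes

Diego free within 09:00–18:00: 09:00–11:00, 11:30–12:00, 12:45–13:00, 14:00–14:45, 16:30–17:30.
Kira free within 09:00–18:00: 09:00–09:30, 10:30–11:15, 13:30–13:45, 15:45–16:45, 17:15–18:00.
Elena free within 09:00–18:00: 13:15–13:30, 15:00–16:30, 17:00–18:00.
Diego ∩ Kira: 09:00–09:30, 10:30–11:00, 16:30–16:45, 17:15–17:30.
Diego ∩ Kira ∩ Elena: 17:15–17:30.
Diego ∩ Kira ∩ Elena ∩ Ulrich: 17:15–17:30.
Diego ∩ Kira ∩ Elena ∩ Ulrich ∩ Sofia: 17:15–17:30.
Total common minutes: 15.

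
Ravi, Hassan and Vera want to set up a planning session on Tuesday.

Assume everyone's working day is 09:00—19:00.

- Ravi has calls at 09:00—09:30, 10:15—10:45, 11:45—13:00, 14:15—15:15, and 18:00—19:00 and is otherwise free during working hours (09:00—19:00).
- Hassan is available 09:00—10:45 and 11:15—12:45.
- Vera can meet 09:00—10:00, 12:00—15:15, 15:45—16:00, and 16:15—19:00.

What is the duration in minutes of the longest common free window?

30 minutes

Ravi free within 09:00–19:00: 09:30–10:15, 10:45–11:45, 13:00–14:15, 15:15–18:00.
Ravi ∩ Hassan: 09:30–10:15, 11:15–11:45.
Ravi ∩ Hassan ∩ Vera: 09:30–10:00.
Single common window of 30 minutes.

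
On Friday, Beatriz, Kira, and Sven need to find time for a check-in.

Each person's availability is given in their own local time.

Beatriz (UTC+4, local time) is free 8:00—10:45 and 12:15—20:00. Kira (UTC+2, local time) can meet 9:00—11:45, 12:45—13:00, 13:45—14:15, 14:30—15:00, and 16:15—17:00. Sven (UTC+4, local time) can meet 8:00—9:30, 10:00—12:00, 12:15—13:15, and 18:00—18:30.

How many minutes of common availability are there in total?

75 minutes

Beatriz → UTC: 04:00–06:45, 08:15–16:00.
Kira → UTC: 07:00–09:45, 10:45–11:00, 11:45–12:15, 12:30–13:00, 14:15–15:00.
Sven → UTC: 04:00–05:30, 06:00–08:00, 08:15–09:15, 14:00–14:30.
Beatriz ∩ Kira: 08:15–09:45, 10:45–11:00, 11:45–12:15, 12:30–13:00, 14:15–15:00.
Beatriz ∩ Kira ∩ Sven: 08:15–09:15, 14:15–14:30.
Total common minutes: 60 + 15 = 75.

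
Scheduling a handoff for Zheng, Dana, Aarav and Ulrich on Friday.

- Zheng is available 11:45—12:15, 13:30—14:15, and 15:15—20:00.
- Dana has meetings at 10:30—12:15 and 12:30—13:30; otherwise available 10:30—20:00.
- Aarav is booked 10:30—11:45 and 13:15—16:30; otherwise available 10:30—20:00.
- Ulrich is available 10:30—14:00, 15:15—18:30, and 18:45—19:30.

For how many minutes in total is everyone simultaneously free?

165 minutes

Dana free within 10:30–20:00: 12:15–12:30, 13:30–20:00.
Aarav free within 10:30–20:00: 11:45–13:15, 16:30–20:00.
Zheng ∩ Dana: 13:30–14:15, 15:15–20:00.
Zheng ∩ Dana ∩ Aarav: 16:30–20:00.
Zheng ∩ Dana ∩ Aarav ∩ Ulrich: 16:30–18:30, 18:45–19:30.
Total common minutes: 120 + 45 = 165.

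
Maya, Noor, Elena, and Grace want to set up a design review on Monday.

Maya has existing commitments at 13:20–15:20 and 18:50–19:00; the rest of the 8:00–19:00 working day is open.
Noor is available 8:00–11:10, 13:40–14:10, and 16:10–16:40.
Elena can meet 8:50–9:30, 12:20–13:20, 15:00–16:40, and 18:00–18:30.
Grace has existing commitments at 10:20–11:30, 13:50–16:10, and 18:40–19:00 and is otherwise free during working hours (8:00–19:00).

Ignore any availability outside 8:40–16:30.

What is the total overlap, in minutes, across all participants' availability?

Maya free within 08:00–19:00: 08:00–13:20, 15:20–18:50.
Grace free within 08:00–19:00: 08:00–10:20, 11:30–13:50, 16:10–18:40.
Maya ∩ Noor: 08:00–11:10, 16:10–16:40.
Maya ∩ Noor ∩ Elena: 08:50–09:30, 16:10–16:40.
Maya ∩ Noor ∩ Elena ∩ Grace: 08:50–09:30, 16:10–16:40.
Restricted to 08:40–16:30: 08:50–09:30, 16:10–16:30.
Total common minutes: 40 + 20 = 60.

60 minutes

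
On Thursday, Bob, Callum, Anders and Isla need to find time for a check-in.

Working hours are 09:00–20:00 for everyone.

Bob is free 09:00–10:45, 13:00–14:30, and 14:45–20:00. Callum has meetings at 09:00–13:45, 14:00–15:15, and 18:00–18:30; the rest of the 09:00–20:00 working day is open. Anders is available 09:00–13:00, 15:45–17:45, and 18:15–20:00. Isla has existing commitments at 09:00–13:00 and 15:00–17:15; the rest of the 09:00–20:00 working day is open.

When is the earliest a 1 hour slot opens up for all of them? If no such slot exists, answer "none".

18:30

Callum free within 09:00–20:00: 13:45–14:00, 15:15–18:00, 18:30–20:00.
Isla free within 09:00–20:00: 13:00–15:00, 17:15–20:00.
Bob ∩ Callum: 13:45–14:00, 15:15–18:00, 18:30–20:00.
Bob ∩ Callum ∩ Anders: 15:45–17:45, 18:30–20:00.
Bob ∩ Callum ∩ Anders ∩ Isla: 17:15–17:45, 18:30–20:00.
Windows ≥ 60 min: 18:30–20:00.
Earliest such window starts at 18:30.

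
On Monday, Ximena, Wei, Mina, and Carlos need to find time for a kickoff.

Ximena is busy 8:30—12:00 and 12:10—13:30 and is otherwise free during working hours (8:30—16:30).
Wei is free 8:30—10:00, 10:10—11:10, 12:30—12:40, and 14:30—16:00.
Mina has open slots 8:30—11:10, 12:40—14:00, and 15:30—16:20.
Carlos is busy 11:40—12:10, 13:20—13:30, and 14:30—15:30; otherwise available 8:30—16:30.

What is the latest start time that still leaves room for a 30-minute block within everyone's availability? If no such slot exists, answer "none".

15:30

Ximena free within 08:30–16:30: 12:00–12:10, 13:30–16:30.
Carlos free within 08:30–16:30: 08:30–11:40, 12:10–13:20, 13:30–14:30, 15:30–16:30.
Ximena ∩ Wei: 14:30–16:00.
Ximena ∩ Wei ∩ Mina: 15:30–16:00.
Ximena ∩ Wei ∩ Mina ∩ Carlos: 15:30–16:00.
Windows ≥ 30 min: 15:30–16:00.
Latest start in the last window 15:30–16:00 is 16:00 − 30 min = 15:30.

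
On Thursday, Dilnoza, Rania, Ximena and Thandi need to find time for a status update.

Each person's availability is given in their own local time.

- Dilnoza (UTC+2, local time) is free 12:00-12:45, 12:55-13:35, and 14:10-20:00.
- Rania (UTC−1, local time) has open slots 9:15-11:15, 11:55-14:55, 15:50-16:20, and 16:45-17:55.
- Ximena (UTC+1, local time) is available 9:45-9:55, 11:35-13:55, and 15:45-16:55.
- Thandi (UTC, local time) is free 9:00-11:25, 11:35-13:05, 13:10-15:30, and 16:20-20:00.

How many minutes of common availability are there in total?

Dilnoza → UTC: 10:00–10:45, 10:55–11:35, 12:10–18:00.
Rania → UTC: 10:15–12:15, 12:55–15:55, 16:50–17:20, 17:45–18:55.
Ximena → UTC: 08:45–08:55, 10:35–12:55, 14:45–15:55.
Thandi → UTC: 09:00–11:25, 11:35–13:05, 13:10–15:30, 16:20–20:00.
Dilnoza ∩ Rania: 10:15–10:45, 10:55–11:35, 12:10–12:15, 12:55–15:55, 16:50–17:20, 17:45–18:00.
Dilnoza ∩ Rania ∩ Ximena: 10:35–10:45, 10:55–11:35, 12:10–12:15, 14:45–15:55.
Dilnoza ∩ Rania ∩ Ximena ∩ Thandi: 10:35–10:45, 10:55–11:25, 12:10–12:15, 14:45–15:30.
Total common minutes: 10 + 30 + 5 + 45 = 90.

90 minutes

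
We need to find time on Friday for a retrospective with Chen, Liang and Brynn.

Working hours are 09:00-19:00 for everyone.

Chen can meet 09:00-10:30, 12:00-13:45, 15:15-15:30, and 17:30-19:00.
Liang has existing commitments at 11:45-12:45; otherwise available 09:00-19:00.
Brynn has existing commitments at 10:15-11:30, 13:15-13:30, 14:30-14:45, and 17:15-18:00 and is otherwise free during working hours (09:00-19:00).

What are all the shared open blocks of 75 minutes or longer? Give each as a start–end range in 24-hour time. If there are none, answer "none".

09:00–10:15

Liang free within 09:00–19:00: 09:00–11:45, 12:45–19:00.
Brynn free within 09:00–19:00: 09:00–10:15, 11:30–13:15, 13:30–14:30, 14:45–17:15, 18:00–19:00.
Chen ∩ Liang: 09:00–10:30, 12:45–13:45, 15:15–15:30, 17:30–19:00.
Chen ∩ Liang ∩ Brynn: 09:00–10:15, 12:45–13:15, 13:30–13:45, 15:15–15:30, 18:00–19:00.
Windows ≥ 75 min: 09:00–10:15.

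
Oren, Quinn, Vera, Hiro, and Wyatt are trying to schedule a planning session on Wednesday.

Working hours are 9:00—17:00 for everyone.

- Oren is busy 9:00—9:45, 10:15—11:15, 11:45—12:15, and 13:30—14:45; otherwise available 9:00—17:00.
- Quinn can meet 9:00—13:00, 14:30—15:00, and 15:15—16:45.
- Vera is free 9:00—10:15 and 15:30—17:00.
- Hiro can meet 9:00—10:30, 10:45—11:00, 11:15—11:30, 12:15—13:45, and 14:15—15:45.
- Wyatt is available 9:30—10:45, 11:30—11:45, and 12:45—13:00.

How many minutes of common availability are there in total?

Oren free within 09:00–17:00: 09:45–10:15, 11:15–11:45, 12:15–13:30, 14:45–17:00.
Oren ∩ Quinn: 09:45–10:15, 11:15–11:45, 12:15–13:00, 14:45–15:00, 15:15–16:45.
Oren ∩ Quinn ∩ Vera: 09:45–10:15, 15:30–16:45.
Oren ∩ Quinn ∩ Vera ∩ Hiro: 09:45–10:15, 15:30–15:45.
Oren ∩ Quinn ∩ Vera ∩ Hiro ∩ Wyatt: 09:45–10:15.
Total common minutes: 30.

30 minutes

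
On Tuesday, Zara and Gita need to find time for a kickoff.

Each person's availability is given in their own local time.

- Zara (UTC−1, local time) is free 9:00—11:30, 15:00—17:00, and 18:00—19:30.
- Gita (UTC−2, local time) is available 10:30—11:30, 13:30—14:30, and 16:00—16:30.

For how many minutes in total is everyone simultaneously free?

30 minutes

Zara → UTC: 10:00–12:30, 16:00–18:00, 19:00–20:30.
Gita → UTC: 12:30–13:30, 15:30–16:30, 18:00–18:30.
Zara ∩ Gita: 16:00–16:30.
Total common minutes: 30.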